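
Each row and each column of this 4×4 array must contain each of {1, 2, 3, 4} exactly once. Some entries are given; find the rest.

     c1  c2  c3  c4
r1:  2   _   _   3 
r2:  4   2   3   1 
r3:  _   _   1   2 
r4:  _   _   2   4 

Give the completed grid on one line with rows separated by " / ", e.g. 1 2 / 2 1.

2 1 4 3 / 4 2 3 1 / 3 4 1 2 / 1 3 2 4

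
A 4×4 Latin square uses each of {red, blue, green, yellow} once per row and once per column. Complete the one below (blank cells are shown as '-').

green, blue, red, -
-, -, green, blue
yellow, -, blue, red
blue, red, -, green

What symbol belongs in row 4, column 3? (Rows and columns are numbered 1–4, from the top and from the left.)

yellow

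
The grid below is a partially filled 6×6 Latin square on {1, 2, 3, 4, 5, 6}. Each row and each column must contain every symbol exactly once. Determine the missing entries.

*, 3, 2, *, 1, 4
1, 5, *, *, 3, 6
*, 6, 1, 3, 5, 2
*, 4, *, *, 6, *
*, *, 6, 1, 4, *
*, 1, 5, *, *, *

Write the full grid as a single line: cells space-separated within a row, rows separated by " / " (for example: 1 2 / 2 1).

5 3 2 6 1 4 / 1 5 4 2 3 6 / 4 6 1 3 5 2 / 2 4 3 5 6 1 / 3 2 6 1 4 5 / 6 1 5 4 2 3

Cell (r2,c3): row 2 has {1,3,5,6}; column 3 has {1,2,5,6} → 4.
Cell (r2,c4): row 2 has {1,3,4,5,6}; column 4 has {1,3} → 2.
Cell (r3,c1): row 3 has {1,2,3,5,6}; column 1 has {1} → 4.
Cell (r4,c3): row 4 has {4,6}; column 3 has {1,2,4,5,6} → 3.
Cell (r4,c4): row 4 has {3,4,6}; column 4 has {1,2,3} → 5.
Cell (r4,c6): row 4 has {3,4,5,6}; column 6 has {2,4,6} → 1.
Cell (r5,c2): row 5 has {1,4,6}; column 2 has {1,3,4,5,6} → 2.
Cell (r6,c5): row 6 has {1,5}; column 5 has {1,3,4,5,6} → 2.
Cell (r6,c6): row 6 has {1,2,5}; column 6 has {1,2,4,6} → 3.
Cell (r1,c4): row 1 has {1,2,3,4}; column 4 has {1,2,3,5} → 6.
Cell (r4,c1): row 4 has {1,3,4,5,6}; column 1 has {1,4} → 2.
Cell (r5,c6): row 5 has {1,2,4,6}; column 6 has {1,2,3,4,6} → 5.
Cell (r6,c1): row 6 has {1,2,3,5}; column 1 has {1,2,4} → 6.
Cell (r6,c4): row 6 has {1,2,3,5,6}; column 4 has {1,2,3,5,6} → 4.
Cell (r1,c1): row 1 has {1,2,3,4,6}; column 1 has {1,2,4,6} → 5.
Cell (r5,c1): row 5 has {1,2,4,5,6}; column 1 has {1,2,4,5,6} → 3.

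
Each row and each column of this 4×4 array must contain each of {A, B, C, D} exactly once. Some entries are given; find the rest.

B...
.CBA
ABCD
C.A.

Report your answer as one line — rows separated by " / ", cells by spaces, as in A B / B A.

(r1,c3) = D
(r1,c4) = C
(r2,c1) = D
(r4,c2) = D
(r4,c4) = B
(r1,c2) = A

B A D C / D C B A / A B C D / C D A B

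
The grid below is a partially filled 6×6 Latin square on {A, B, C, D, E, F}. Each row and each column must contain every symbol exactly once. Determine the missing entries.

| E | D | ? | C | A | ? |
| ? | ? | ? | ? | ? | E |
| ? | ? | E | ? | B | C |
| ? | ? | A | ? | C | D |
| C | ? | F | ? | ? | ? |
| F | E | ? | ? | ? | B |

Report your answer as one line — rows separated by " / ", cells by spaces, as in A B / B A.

E D B C A F / A C D B F E / D A E F B C / B F A E C D / C B F D E A / F E C A D B

(r1,c3) = B
(r1,c6) = F
(r4,c1) = B
(r4,c2) = F
(r4,c4) = E
(r5,c6) = A
(r6,c5) = D
(r2,c5) = F
(r3,c2) = A
(r5,c2) = B
(r5,c4) = D
(r5,c5) = E
(r6,c3) = C
(r6,c4) = A
(r2,c2) = C
(r2,c3) = D
(r2,c4) = B
(r3,c1) = D
(r3,c4) = F
(r2,c1) = A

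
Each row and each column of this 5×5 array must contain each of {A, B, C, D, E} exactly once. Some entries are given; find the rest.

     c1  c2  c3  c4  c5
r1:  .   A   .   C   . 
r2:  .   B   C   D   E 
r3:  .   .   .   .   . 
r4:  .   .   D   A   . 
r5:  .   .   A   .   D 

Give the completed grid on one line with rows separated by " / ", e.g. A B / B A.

D A E C B / A B C D E / C D B E A / B E D A C / E C A B D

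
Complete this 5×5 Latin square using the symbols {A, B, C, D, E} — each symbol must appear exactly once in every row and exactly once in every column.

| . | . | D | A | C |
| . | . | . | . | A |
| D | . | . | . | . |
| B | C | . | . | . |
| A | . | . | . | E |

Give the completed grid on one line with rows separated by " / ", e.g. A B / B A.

E B D A C / C E B D A / D A E C B / B C A E D / A D C B E

(r1,c1) = E
(r1,c2) = B
(r2,c1) = C
(r3,c5) = B
(r4,c5) = D
(r5,c2) = D
(r2,c2) = E
(r2,c3) = B
(r2,c4) = D
(r3,c2) = A
(r4,c4) = E
(r5,c3) = C
(r5,c4) = B
(r3,c3) = E
(r3,c4) = C
(r4,c3) = A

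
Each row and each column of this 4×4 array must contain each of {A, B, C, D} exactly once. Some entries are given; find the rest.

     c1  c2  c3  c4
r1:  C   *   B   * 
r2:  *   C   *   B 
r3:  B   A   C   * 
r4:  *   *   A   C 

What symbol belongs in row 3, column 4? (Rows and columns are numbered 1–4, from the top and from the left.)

D

(r1,c2): row 1 has {B,C}; column 2 has {A,C}, so it must be D.
(r1,c4): row 1 has {B,C,D}; column 4 has {B,C}, so it must be A.
(r2,c3): row 2 has {B,C}; column 3 has {A,B,C}, so it must be D.
(r3,c4): row 3 has {A,B,C}; column 4 has {A,B,C}, so it must be D.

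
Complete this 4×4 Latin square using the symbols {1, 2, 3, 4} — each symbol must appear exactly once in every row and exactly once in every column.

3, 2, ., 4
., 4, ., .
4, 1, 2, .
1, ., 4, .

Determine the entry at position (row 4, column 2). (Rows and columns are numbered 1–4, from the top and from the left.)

3

(r1,c3) = 1
(r2,c1) = 2
(r2,c3) = 3
(r2,c4) = 1
(r3,c4) = 3
(r4,c2) = 3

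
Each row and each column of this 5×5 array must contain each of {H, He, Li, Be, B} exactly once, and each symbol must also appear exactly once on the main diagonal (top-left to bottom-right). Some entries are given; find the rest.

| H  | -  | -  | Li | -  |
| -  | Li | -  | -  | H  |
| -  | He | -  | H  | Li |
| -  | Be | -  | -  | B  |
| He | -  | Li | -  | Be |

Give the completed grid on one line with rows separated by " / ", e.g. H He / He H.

H B Be Li He / B Li He Be H / Be He B H Li / Li Be H He B / He H Li B Be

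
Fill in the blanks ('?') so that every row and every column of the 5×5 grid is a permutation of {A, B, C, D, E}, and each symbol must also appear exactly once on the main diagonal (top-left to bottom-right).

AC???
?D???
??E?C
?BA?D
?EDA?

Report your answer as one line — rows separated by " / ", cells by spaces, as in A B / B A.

A C B D E / B D C E A / D A E B C / E B A C D / C E D A B

(r1,c3) = B
(r1,c5) = E
(r2,c3) = C
(r3,c2) = A
(r4,c4) = C
(r5,c5) = B
(r1,c4) = D
(r2,c5) = A
(r3,c4) = B
(r4,c1) = E
(r5,c1) = C
(r2,c1) = B
(r2,c4) = E
(r3,c1) = D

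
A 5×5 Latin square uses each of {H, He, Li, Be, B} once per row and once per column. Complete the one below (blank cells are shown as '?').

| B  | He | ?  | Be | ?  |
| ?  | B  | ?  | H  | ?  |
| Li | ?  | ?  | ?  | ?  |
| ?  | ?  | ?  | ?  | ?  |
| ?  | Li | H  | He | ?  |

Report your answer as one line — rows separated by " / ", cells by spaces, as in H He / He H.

B He Li Be H / He B Be H Li / Li H He B Be / H Be B Li He / Be Li H He B

(r1,c3) = Li
(r1,c5) = H
(r3,c4) = B
(r4,c4) = Li
(r5,c1) = Be
(r5,c5) = B
(r2,c1) = He
(r2,c3) = Be
(r2,c5) = Li
(r3,c3) = He
(r3,c5) = Be
(r4,c1) = H
(r4,c2) = Be
(r4,c3) = B
(r4,c5) = He
(r3,c2) = H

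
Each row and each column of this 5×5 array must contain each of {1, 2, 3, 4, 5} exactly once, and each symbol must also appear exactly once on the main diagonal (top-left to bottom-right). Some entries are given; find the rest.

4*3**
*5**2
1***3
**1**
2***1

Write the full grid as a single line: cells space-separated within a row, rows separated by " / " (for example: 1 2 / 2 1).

4 1 3 2 5 / 3 5 4 1 2 / 1 4 2 5 3 / 5 2 1 3 4 / 2 3 5 4 1

row 1 has {3,4}; column 5 has {1,2,3} — only 5 is left for (r1,c5).
row 2 has {2,5}; column 1 has {1,2,4} — only 3 is left for (r2,c1).
row 2 has {2,3,5}; column 3 has {1,3} — only 4 is left for (r2,c3).
row 2 has {2,3,4,5}; column 4 is empty so far — only 1 is left for (r2,c4).
row 3 has {1,3}; column 3 has {1,3,4}; the diagonal has {1,4,5} — only 2 is left for (r3,c3).
row 4 has {1}; column 1 has {1,2,3,4} — only 5 is left for (r4,c1).
row 4 has {1,5}; column 4 has {1}; the diagonal has {1,2,4,5} — only 3 is left for (r4,c4).
row 4 has {1,3,5}; column 5 has {1,2,3,5} — only 4 is left for (r4,c5).
row 5 has {1,2}; column 3 has {1,2,3,4} — only 5 is left for (r5,c3).
row 5 has {1,2,5}; column 4 has {1,3} — only 4 is left for (r5,c4).
row 1 has {3,4,5}; column 4 has {1,3,4} — only 2 is left for (r1,c4).
row 3 has {1,2,3}; column 2 has {5} — only 4 is left for (r3,c2).
row 3 has {1,2,3,4}; column 4 has {1,2,3,4} — only 5 is left for (r3,c4).
row 4 has {1,3,4,5}; column 2 has {4,5} — only 2 is left for (r4,c2).
row 5 has {1,2,4,5}; column 2 has {2,4,5} — only 3 is left for (r5,c2).
row 1 has {2,3,4,5}; column 2 has {2,3,4,5} — only 1 is left for (r1,c2).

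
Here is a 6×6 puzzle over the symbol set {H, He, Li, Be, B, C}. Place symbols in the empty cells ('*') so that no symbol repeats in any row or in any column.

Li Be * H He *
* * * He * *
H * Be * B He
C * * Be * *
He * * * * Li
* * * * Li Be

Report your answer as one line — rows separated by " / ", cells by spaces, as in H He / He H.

Li Be B H He C / Be B Li He C H / H C Be Li B He / C Li He Be H B / He H C B Be Li / B He H C Li Be

At row 4, column 5: row 4 has {Be,C}; column 5 has {He,Li,B}; that leaves H.
At row 4, column 6: row 4 has {H,Be,C}; column 6 has {He,Li,Be}; that leaves B.
At row 6, column 1: row 6 has {Li,Be}; column 1 has {H,He,Li,C}; that leaves B.
At row 6, column 4: row 6 has {Li,Be,B}; column 4 has {H,He,Be}; that leaves C.
At row 1, column 6: row 1 has {H,He,Li,Be}; column 6 has {He,Li,Be,B}; that leaves C.
At row 2, column 1: row 2 has {He}; column 1 has {H,He,Li,B,C}; that leaves Be.
At row 2, column 5: row 2 has {He,Be}; column 5 has {H,He,Li,B}; that leaves C.
At row 2, column 6: row 2 has {He,Be,C}; column 6 has {He,Li,Be,B,C}; that leaves H.
At row 3, column 4: row 3 has {H,He,Be,B}; column 4 has {H,He,Be,C}; that leaves Li.
At row 5, column 4: row 5 has {He,Li}; column 4 has {H,He,Li,Be,C}; that leaves B.
At row 5, column 5: row 5 has {He,Li,B}; column 5 has {H,He,Li,B,C}; that leaves Be.
At row 1, column 3: row 1 has {H,He,Li,Be,C}; column 3 has {Be}; that leaves B.
At row 2, column 3: row 2 has {H,He,Be,C}; column 3 has {Be,B}; that leaves Li.
At row 3, column 2: row 3 has {H,He,Li,Be,B}; column 2 has {Be}; that leaves C.
At row 4, column 3: row 4 has {H,Be,B,C}; column 3 has {Li,Be,B}; that leaves He.
At row 5, column 2: row 5 has {He,Li,Be,B}; column 2 has {Be,C}; that leaves H.
At row 5, column 3: row 5 has {H,He,Li,Be,B}; column 3 has {He,Li,Be,B}; that leaves C.
At row 6, column 2: row 6 has {Li,Be,B,C}; column 2 has {H,Be,C}; that leaves He.
At row 6, column 3: row 6 has {He,Li,Be,B,C}; column 3 has {He,Li,Be,B,C}; that leaves H.
At row 2, column 2: row 2 has {H,He,Li,Be,C}; column 2 has {H,He,Be,C}; that leaves B.
At row 4, column 2: row 4 has {H,He,Be,B,C}; column 2 has {H,He,Be,B,C}; that leaves Li.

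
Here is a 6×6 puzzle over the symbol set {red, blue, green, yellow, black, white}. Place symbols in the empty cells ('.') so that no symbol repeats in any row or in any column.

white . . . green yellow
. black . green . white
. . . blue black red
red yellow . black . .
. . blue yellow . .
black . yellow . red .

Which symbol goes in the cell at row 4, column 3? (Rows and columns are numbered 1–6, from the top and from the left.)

white

Cell (r1,c4): row 1 has {green,yellow,white}; column 4 has {blue,green,yellow,black} → red.
Cell (r2,c3): row 2 has {green,black,white}; column 3 has {blue,yellow} → red.
Cell (r5,c1): row 5 has {blue,yellow}; column 1 has {red,black,white} → green.
Cell (r5,c5): row 5 has {blue,green,yellow}; column 5 has {red,green,black} → white.
Cell (r5,c6): row 5 has {blue,green,yellow,white}; column 6 has {red,yellow,white} → black.
Cell (r6,c4): row 6 has {red,yellow,black}; column 4 has {red,blue,green,yellow,black} → white.
Cell (r1,c2): row 1 has {red,green,yellow,white}; column 2 has {yellow,black} → blue.
Cell (r1,c3): row 1 has {red,blue,green,yellow,white}; column 3 has {red,blue,yellow} → black.
Cell (r3,c1): row 3 has {red,blue,black}; column 1 has {red,green,black,white} → yellow.
Cell (r4,c5): row 4 has {red,yellow,black}; column 5 has {red,green,black,white} → blue.
Cell (r4,c6): row 4 has {red,blue,yellow,black}; column 6 has {red,yellow,black,white} → green.
Cell (r5,c2): row 5 has {blue,green,yellow,black,white}; column 2 has {blue,yellow,black} → red.
Cell (r6,c2): row 6 has {red,yellow,black,white}; column 2 has {red,blue,yellow,black} → green.
Cell (r6,c6): row 6 has {red,green,yellow,black,white}; column 6 has {red,green,yellow,black,white} → blue.
Cell (r2,c1): row 2 has {red,green,black,white}; column 1 has {red,green,yellow,black,white} → blue.
Cell (r2,c5): row 2 has {red,blue,green,black,white}; column 5 has {red,blue,green,black,white} → yellow.
Cell (r3,c2): row 3 has {red,blue,yellow,black}; column 2 has {red,blue,green,yellow,black} → white.
Cell (r3,c3): row 3 has {red,blue,yellow,black,white}; column 3 has {red,blue,yellow,black} → green.
Cell (r4,c3): row 4 has {red,blue,green,yellow,black}; column 3 has {red,blue,green,yellow,black} → white.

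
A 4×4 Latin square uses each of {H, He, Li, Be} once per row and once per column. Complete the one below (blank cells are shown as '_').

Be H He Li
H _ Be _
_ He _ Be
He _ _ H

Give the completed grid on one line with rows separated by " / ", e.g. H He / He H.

(r2,c2) = Li
(r2,c4) = He
(r3,c1) = Li
(r3,c3) = H
(r4,c2) = Be
(r4,c3) = Li

Be H He Li / H Li Be He / Li He H Be / He Be Li H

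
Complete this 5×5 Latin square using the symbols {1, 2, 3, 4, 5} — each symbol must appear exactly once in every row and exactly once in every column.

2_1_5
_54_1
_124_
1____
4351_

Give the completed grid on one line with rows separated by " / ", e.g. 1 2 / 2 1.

2 4 1 3 5 / 3 5 4 2 1 / 5 1 2 4 3 / 1 2 3 5 4 / 4 3 5 1 2

(r1,c2) = 4
(r1,c4) = 3
(r2,c1) = 3
(r2,c4) = 2
(r3,c1) = 5
(r3,c5) = 3
(r4,c2) = 2
(r4,c3) = 3
(r4,c4) = 5
(r4,c5) = 4
(r5,c5) = 2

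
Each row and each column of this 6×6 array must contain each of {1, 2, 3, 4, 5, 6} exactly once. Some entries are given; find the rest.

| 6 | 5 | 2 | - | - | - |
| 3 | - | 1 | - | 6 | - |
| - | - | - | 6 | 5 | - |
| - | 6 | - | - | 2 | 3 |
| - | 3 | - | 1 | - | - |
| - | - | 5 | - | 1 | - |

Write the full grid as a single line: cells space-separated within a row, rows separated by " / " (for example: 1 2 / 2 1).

(r4,c3): row 4 has {2,3,6}; column 3 has {1,2,5}, so it must be 4.
(r4,c4): row 4 has {2,3,4,6}; column 4 has {1,6}, so it must be 5.
(r5,c3): row 5 has {1,3}; column 3 has {1,2,4,5}, so it must be 6.
(r5,c5): row 5 has {1,3,6}; column 5 has {1,2,5,6}, so it must be 4.
(r1,c5): row 1 has {2,5,6}; column 5 has {1,2,4,5,6}, so it must be 3.
(r3,c3): row 3 has {5,6}; column 3 has {1,2,4,5,6}, so it must be 3.
(r4,c1): row 4 has {2,3,4,5,6}; column 1 has {3,6}, so it must be 1.
(r1,c4): row 1 has {2,3,5,6}; column 4 has {1,5,6}, so it must be 4.
(r1,c6): row 1 has {2,3,4,5,6}; column 6 has {3}, so it must be 1.
(r2,c4): row 2 has {1,3,6}; column 4 has {1,4,5,6}, so it must be 2.
(r6,c4): row 6 has {1,5}; column 4 has {1,2,4,5,6}, so it must be 3.
(r2,c2): row 2 has {1,2,3,6}; column 2 has {3,5,6}, so it must be 4.
(r2,c6): row 2 has {1,2,3,4,6}; column 6 has {1,3}, so it must be 5.
(r5,c6): row 5 has {1,3,4,6}; column 6 has {1,3,5}, so it must be 2.
(r6,c2): row 6 has {1,3,5}; column 2 has {3,4,5,6}, so it must be 2.
(r3,c2): row 3 has {3,5,6}; column 2 has {2,3,4,5,6}, so it must be 1.
(r3,c6): row 3 has {1,3,5,6}; column 6 has {1,2,3,5}, so it must be 4.
(r5,c1): row 5 has {1,2,3,4,6}; column 1 has {1,3,6}, so it must be 5.
(r6,c1): row 6 has {1,2,3,5}; column 1 has {1,3,5,6}, so it must be 4.
(r6,c6): row 6 has {1,2,3,4,5}; column 6 has {1,2,3,4,5}, so it must be 6.
(r3,c1): row 3 has {1,3,4,5,6}; column 1 has {1,3,4,5,6}, so it must be 2.

6 5 2 4 3 1 / 3 4 1 2 6 5 / 2 1 3 6 5 4 / 1 6 4 5 2 3 / 5 3 6 1 4 2 / 4 2 5 3 1 6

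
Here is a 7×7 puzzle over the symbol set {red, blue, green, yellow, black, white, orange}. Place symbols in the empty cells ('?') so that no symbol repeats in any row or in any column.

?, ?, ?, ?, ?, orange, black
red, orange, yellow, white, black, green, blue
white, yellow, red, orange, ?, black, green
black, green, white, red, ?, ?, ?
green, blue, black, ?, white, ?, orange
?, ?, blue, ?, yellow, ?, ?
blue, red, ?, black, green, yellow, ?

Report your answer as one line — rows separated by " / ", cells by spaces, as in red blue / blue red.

yellow white green blue red orange black / red orange yellow white black green blue / white yellow red orange blue black green / black green white red orange blue yellow / green blue black yellow white red orange / orange black blue green yellow white red / blue red orange black green yellow white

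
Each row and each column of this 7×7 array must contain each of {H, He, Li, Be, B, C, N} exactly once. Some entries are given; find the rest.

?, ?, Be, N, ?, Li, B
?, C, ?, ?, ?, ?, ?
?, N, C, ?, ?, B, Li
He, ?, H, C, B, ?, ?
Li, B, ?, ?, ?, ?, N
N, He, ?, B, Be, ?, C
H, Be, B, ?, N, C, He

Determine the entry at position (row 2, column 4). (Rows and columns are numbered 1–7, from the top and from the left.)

Cell (r1,c1): row 1 has {Li,Be,B,N}; column 1 has {H,He,Li,N} → C.
Cell (r1,c2): row 1 has {Li,Be,B,C,N}; column 2 has {He,Be,B,C,N} → H.
Cell (r1,c5): row 1 has {H,Li,Be,B,C,N}; column 5 has {Be,B,N} → He.
Cell (r3,c1): row 3 has {Li,B,C,N}; column 1 has {H,He,Li,C,N} → Be.
Cell (r3,c5): row 3 has {Li,Be,B,C,N}; column 5 has {He,Be,B,N} → H.
Cell (r4,c2): row 4 has {H,He,B,C}; column 2 has {H,He,Be,B,C,N} → Li.
Cell (r4,c7): row 4 has {H,He,Li,B,C}; column 7 has {He,Li,B,C,N} → Be.
Cell (r5,c3): row 5 has {Li,B,N}; column 3 has {H,Be,B,C} → He.
Cell (r5,c5): row 5 has {He,Li,B,N}; column 5 has {H,He,Be,B,N} → C.
Cell (r6,c3): row 6 has {He,Be,B,C,N}; column 3 has {H,He,Be,B,C} → Li.
Cell (r6,c6): row 6 has {He,Li,Be,B,C,N}; column 6 has {Li,B,C} → H.
Cell (r7,c4): row 7 has {H,He,Be,B,C,N}; column 4 has {B,C,N} → Li.
Cell (r2,c1): row 2 has {C}; column 1 has {H,He,Li,Be,C,N} → B.
Cell (r2,c3): row 2 has {B,C}; column 3 has {H,He,Li,Be,B,C} → N.
Cell (r2,c5): row 2 has {B,C,N}; column 5 has {H,He,Be,B,C,N} → Li.
Cell (r2,c7): row 2 has {Li,B,C,N}; column 7 has {He,Li,Be,B,C,N} → H.
Cell (r3,c4): row 3 has {H,Li,Be,B,C,N}; column 4 has {Li,B,C,N} → He.
Cell (r4,c6): row 4 has {H,He,Li,Be,B,C}; column 6 has {H,Li,B,C} → N.
Cell (r5,c6): row 5 has {He,Li,B,C,N}; column 6 has {H,Li,B,C,N} → Be.
Cell (r2,c4): row 2 has {H,Li,B,C,N}; column 4 has {He,Li,B,C,N} → Be.

Be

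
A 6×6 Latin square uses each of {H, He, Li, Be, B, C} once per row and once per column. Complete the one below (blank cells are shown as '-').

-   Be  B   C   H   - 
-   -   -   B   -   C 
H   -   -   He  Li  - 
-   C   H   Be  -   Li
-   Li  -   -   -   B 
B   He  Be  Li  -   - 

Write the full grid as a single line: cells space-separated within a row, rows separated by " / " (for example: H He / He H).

At row 1, column 6: row 1 has {H,Be,B,C}; column 6 has {Li,B,C}; that leaves He.
At row 2, column 2: row 2 has {B,C}; column 2 has {He,Li,Be,C}; that leaves H.
At row 3, column 2: row 3 has {H,He,Li}; column 2 has {H,He,Li,Be,C}; that leaves B.
At row 3, column 3: row 3 has {H,He,Li,B}; column 3 has {H,Be,B}; that leaves C.
At row 3, column 6: row 3 has {H,He,Li,B,C}; column 6 has {He,Li,B,C}; that leaves Be.
At row 4, column 1: row 4 has {H,Li,Be,C}; column 1 has {H,B}; that leaves He.
At row 4, column 5: row 4 has {H,He,Li,Be,C}; column 5 has {H,Li}; that leaves B.
At row 5, column 3: row 5 has {Li,B}; column 3 has {H,Be,B,C}; that leaves He.
At row 5, column 4: row 5 has {He,Li,B}; column 4 has {He,Li,Be,B,C}; that leaves H.
At row 6, column 5: row 6 has {He,Li,Be,B}; column 5 has {H,Li,B}; that leaves C.
At row 6, column 6: row 6 has {He,Li,Be,B,C}; column 6 has {He,Li,Be,B,C}; that leaves H.
At row 1, column 1: row 1 has {H,He,Be,B,C}; column 1 has {H,He,B}; that leaves Li.
At row 2, column 1: row 2 has {H,B,C}; column 1 has {H,He,Li,B}; that leaves Be.
At row 2, column 3: row 2 has {H,Be,B,C}; column 3 has {H,He,Be,B,C}; that leaves Li.
At row 2, column 5: row 2 has {H,Li,Be,B,C}; column 5 has {H,Li,B,C}; that leaves He.
At row 5, column 1: row 5 has {H,He,Li,B}; column 1 has {H,He,Li,Be,B}; that leaves C.
At row 5, column 5: row 5 has {H,He,Li,B,C}; column 5 has {H,He,Li,B,C}; that leaves Be.

Li Be B C H He / Be H Li B He C / H B C He Li Be / He C H Be B Li / C Li He H Be B / B He Be Li C H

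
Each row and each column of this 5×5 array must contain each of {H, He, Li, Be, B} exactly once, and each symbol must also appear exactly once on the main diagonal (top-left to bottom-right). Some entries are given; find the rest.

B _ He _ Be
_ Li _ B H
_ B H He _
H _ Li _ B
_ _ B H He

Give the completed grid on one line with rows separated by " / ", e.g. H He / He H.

B H He Li Be / He Li Be B H / Be B H He Li / H He Li Be B / Li Be B H He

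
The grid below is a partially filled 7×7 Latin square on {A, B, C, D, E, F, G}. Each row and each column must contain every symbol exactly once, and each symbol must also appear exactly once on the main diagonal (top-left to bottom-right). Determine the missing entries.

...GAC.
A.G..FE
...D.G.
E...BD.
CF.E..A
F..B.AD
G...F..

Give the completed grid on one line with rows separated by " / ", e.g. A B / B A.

At row 2, column 4: row 2 has {A,E,F,G}; column 4 has {B,D,E,G}; that leaves C.
At row 2, column 5: row 2 has {A,C,E,F,G}; column 5 has {A,B,F}; that leaves D.
At row 3, column 1: row 3 has {D,G}; column 1 has {A,C,E,F,G}; that leaves B.
At row 4, column 4: row 4 has {B,D,E}; column 4 has {B,C,D,E,G}; the diagonal has {A}; that leaves F.
At row 5, column 5: row 5 has {A,C,E,F}; column 5 has {A,B,D,F}; the diagonal has {A,F}; that leaves G.
At row 5, column 6: row 5 has {A,C,E,F,G}; column 6 has {A,C,D,F,G}; that leaves B.
At row 7, column 4: row 7 has {F,G}; column 4 has {B,C,D,E,F,G}; that leaves A.
At row 7, column 6: row 7 has {A,F,G}; column 6 has {A,B,C,D,F,G}; that leaves E.
At row 1, column 1: row 1 has {A,C,G}; column 1 has {A,B,C,E,F,G}; the diagonal has {A,F,G}; that leaves D.
At row 2, column 2: row 2 has {A,C,D,E,F,G}; column 2 has {F}; the diagonal has {A,D,F,G}; that leaves B.
At row 5, column 3: row 5 has {A,B,C,E,F,G}; column 3 has {G}; that leaves D.
At row 7, column 7: row 7 has {A,E,F,G}; column 7 has {A,D,E}; the diagonal has {A,B,D,F,G}; that leaves C.
At row 1, column 2: row 1 has {A,C,D,G}; column 2 has {B,F}; that leaves E.
At row 3, column 3: row 3 has {B,D,G}; column 3 has {D,G}; the diagonal has {A,B,C,D,F,G}; that leaves E.
At row 3, column 5: row 3 has {B,D,E,G}; column 5 has {A,B,D,F,G}; that leaves C.
At row 3, column 7: row 3 has {B,C,D,E,G}; column 7 has {A,C,D,E}; that leaves F.
At row 4, column 7: row 4 has {B,D,E,F}; column 7 has {A,C,D,E,F}; that leaves G.
At row 6, column 3: row 6 has {A,B,D,F}; column 3 has {D,E,G}; that leaves C.
At row 6, column 5: row 6 has {A,B,C,D,F}; column 5 has {A,B,C,D,F,G}; that leaves E.
At row 7, column 2: row 7 has {A,C,E,F,G}; column 2 has {B,E,F}; that leaves D.
At row 7, column 3: row 7 has {A,C,D,E,F,G}; column 3 has {C,D,E,G}; that leaves B.
At row 1, column 3: row 1 has {A,C,D,E,G}; column 3 has {B,C,D,E,G}; that leaves F.
At row 1, column 7: row 1 has {A,C,D,E,F,G}; column 7 has {A,C,D,E,F,G}; that leaves B.
At row 3, column 2: row 3 has {B,C,D,E,F,G}; column 2 has {B,D,E,F}; that leaves A.
At row 4, column 2: row 4 has {B,D,E,F,G}; column 2 has {A,B,D,E,F}; that leaves C.
At row 4, column 3: row 4 has {B,C,D,E,F,G}; column 3 has {B,C,D,E,F,G}; that leaves A.
At row 6, column 2: row 6 has {A,B,C,D,E,F}; column 2 has {A,B,C,D,E,F}; that leaves G.

D E F G A C B / A B G C D F E / B A E D C G F / E C A F B D G / C F D E G B A / F G C B E A D / G D B A F E C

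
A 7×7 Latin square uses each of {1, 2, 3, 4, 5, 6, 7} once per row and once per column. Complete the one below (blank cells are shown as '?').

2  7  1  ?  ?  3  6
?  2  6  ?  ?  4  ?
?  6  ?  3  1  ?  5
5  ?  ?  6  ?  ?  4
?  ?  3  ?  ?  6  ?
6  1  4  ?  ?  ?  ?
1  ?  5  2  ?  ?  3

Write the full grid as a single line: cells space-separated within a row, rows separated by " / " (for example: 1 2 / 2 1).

2 7 1 5 4 3 6 / 3 2 6 1 5 4 7 / 4 6 7 3 1 2 5 / 5 3 2 6 7 1 4 / 7 5 3 4 2 6 1 / 6 1 4 7 3 5 2 / 1 4 5 2 6 7 3

(r4,c2) = 3
(r7,c2) = 4
(r7,c6) = 7
(r3,c6) = 2
(r4,c6) = 1
(r5,c2) = 5
(r6,c6) = 5
(r7,c5) = 6
(r3,c3) = 7
(r4,c3) = 2
(r4,c5) = 7
(r6,c4) = 7
(r6,c7) = 2
(r3,c1) = 4
(r5,c1) = 7
(r5,c7) = 1
(r6,c5) = 3
(r2,c1) = 3
(r2,c5) = 5
(r2,c7) = 7
(r5,c4) = 4
(r5,c5) = 2
(r1,c4) = 5
(r1,c5) = 4
(r2,c4) = 1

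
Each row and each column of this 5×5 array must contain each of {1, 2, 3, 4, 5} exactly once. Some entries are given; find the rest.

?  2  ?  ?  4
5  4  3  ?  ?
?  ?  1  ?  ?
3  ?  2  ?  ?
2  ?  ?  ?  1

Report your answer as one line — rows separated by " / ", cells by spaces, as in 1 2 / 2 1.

1 2 5 3 4 / 5 4 3 1 2 / 4 5 1 2 3 / 3 1 2 4 5 / 2 3 4 5 1

(r1,c1) = 1
(r1,c3) = 5
(r1,c4) = 3
(r2,c5) = 2
(r3,c1) = 4
(r4,c5) = 5
(r5,c3) = 4
(r5,c4) = 5
(r2,c4) = 1
(r3,c4) = 2
(r3,c5) = 3
(r4,c2) = 1
(r4,c4) = 4
(r5,c2) = 3
(r3,c2) = 5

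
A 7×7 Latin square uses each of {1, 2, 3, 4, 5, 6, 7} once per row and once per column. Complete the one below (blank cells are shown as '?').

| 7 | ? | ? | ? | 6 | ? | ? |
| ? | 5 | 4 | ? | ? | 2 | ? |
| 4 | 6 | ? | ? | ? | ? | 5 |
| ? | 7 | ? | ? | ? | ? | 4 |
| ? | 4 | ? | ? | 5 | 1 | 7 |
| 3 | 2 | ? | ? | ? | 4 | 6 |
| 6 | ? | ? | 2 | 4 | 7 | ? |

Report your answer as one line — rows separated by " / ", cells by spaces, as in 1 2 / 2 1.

7 1 3 4 6 5 2 / 1 5 4 6 7 2 3 / 4 6 1 7 2 3 5 / 5 7 2 1 3 6 4 / 2 4 6 3 5 1 7 / 3 2 7 5 1 4 6 / 6 3 5 2 4 7 1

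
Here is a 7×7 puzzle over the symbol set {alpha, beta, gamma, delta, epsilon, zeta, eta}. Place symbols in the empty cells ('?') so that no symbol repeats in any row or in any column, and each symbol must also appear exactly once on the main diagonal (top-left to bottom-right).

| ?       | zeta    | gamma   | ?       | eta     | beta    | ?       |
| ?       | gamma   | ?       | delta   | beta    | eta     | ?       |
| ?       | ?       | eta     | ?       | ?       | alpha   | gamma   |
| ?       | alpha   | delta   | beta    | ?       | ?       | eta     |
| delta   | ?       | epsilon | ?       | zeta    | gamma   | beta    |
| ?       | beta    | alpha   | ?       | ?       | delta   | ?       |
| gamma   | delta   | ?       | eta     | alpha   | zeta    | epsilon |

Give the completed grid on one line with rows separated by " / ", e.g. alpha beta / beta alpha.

(r1,c1) = alpha
(r1,c4) = epsilon
(r1,c7) = delta
(r2,c3) = zeta
(r2,c7) = alpha
(r3,c2) = epsilon
(r3,c4) = zeta
(r3,c5) = delta
(r4,c6) = epsilon
(r5,c2) = eta
(r5,c4) = alpha
(r6,c4) = gamma
(r6,c5) = epsilon
(r6,c7) = zeta
(r7,c3) = beta
(r2,c1) = epsilon
(r3,c1) = beta
(r4,c1) = zeta
(r4,c5) = gamma
(r6,c1) = eta

alpha zeta gamma epsilon eta beta delta / epsilon gamma zeta delta beta eta alpha / beta epsilon eta zeta delta alpha gamma / zeta alpha delta beta gamma epsilon eta / delta eta epsilon alpha zeta gamma beta / eta beta alpha gamma epsilon delta zeta / gamma delta beta eta alpha zeta epsilon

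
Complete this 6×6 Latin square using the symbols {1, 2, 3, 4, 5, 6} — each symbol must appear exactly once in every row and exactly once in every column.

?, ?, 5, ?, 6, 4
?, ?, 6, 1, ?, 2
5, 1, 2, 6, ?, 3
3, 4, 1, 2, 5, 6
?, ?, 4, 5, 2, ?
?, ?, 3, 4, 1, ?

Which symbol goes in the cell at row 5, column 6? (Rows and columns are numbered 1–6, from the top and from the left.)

(r1,c4) = 3
(r2,c1) = 4
(r2,c5) = 3
(r3,c5) = 4
(r5,c6) = 1

1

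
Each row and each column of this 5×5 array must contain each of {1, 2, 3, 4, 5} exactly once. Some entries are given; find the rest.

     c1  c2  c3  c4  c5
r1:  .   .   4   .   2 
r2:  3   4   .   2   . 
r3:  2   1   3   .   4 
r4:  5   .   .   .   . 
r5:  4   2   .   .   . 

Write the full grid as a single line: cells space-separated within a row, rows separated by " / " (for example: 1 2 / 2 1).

1 5 4 3 2 / 3 4 1 2 5 / 2 1 3 5 4 / 5 3 2 4 1 / 4 2 5 1 3

row 1 has {2,4}; column 1 has {2,3,4,5} — only 1 is left for (r1,c1).
row 3 has {1,2,3,4}; column 4 has {2} — only 5 is left for (r3,c4).
row 4 has {5}; column 2 has {1,2,4} — only 3 is left for (r4,c2).
row 4 has {3,5}; column 5 has {2,4} — only 1 is left for (r4,c5).
row 1 has {1,2,4}; column 2 has {1,2,3,4} — only 5 is left for (r1,c2).
row 1 has {1,2,4,5}; column 4 has {2,5} — only 3 is left for (r1,c4).
row 2 has {2,3,4}; column 5 has {1,2,4} — only 5 is left for (r2,c5).
row 4 has {1,3,5}; column 3 has {3,4} — only 2 is left for (r4,c3).
row 4 has {1,2,3,5}; column 4 has {2,3,5} — only 4 is left for (r4,c4).
row 5 has {2,4}; column 4 has {2,3,4,5} — only 1 is left for (r5,c4).
row 5 has {1,2,4}; column 5 has {1,2,4,5} — only 3 is left for (r5,c5).
row 2 has {2,3,4,5}; column 3 has {2,3,4} — only 1 is left for (r2,c3).
row 5 has {1,2,3,4}; column 3 has {1,2,3,4} — only 5 is left for (r5,c3).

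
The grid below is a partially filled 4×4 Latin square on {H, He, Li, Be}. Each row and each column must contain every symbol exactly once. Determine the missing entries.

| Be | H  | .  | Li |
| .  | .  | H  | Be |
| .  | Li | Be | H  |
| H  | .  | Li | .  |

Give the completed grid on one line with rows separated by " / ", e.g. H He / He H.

(r1,c3): row 1 has {H,Li,Be}; column 3 has {H,Li,Be}, so it must be He.
(r2,c2): row 2 has {H,Be}; column 2 has {H,Li}, so it must be He.
(r3,c1): row 3 has {H,Li,Be}; column 1 has {H,Be}, so it must be He.
(r4,c2): row 4 has {H,Li}; column 2 has {H,He,Li}, so it must be Be.
(r4,c4): row 4 has {H,Li,Be}; column 4 has {H,Li,Be}, so it must be He.
(r2,c1): row 2 has {H,He,Be}; column 1 has {H,He,Be}, so it must be Li.

Be H He Li / Li He H Be / He Li Be H / H Be Li He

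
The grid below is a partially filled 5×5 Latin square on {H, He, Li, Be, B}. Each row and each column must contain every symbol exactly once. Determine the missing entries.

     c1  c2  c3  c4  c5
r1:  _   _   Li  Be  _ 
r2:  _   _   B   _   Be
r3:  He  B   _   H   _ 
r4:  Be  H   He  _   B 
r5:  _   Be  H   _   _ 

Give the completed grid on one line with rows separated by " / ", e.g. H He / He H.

row 1 has {Li,Be}; column 2 has {H,Be,B} — only He is left for (r1,c2).
row 1 has {He,Li,Be}; column 5 has {Be,B} — only H is left for (r1,c5).
row 2 has {Be,B}; column 2 has {H,He,Be,B} — only Li is left for (r2,c2).
row 2 has {Li,Be,B}; column 4 has {H,Be} — only He is left for (r2,c4).
row 3 has {H,He,B}; column 3 has {H,He,Li,B} — only Be is left for (r3,c3).
row 3 has {H,He,Be,B}; column 5 has {H,Be,B} — only Li is left for (r3,c5).
row 4 has {H,He,Be,B}; column 4 has {H,He,Be} — only Li is left for (r4,c4).
row 5 has {H,Be}; column 4 has {H,He,Li,Be} — only B is left for (r5,c4).
row 5 has {H,Be,B}; column 5 has {H,Li,Be,B} — only He is left for (r5,c5).
row 1 has {H,He,Li,Be}; column 1 has {He,Be} — only B is left for (r1,c1).
row 2 has {He,Li,Be,B}; column 1 has {He,Be,B} — only H is left for (r2,c1).
row 5 has {H,He,Be,B}; column 1 has {H,He,Be,B} — only Li is left for (r5,c1).

B He Li Be H / H Li B He Be / He B Be H Li / Be H He Li B / Li Be H B He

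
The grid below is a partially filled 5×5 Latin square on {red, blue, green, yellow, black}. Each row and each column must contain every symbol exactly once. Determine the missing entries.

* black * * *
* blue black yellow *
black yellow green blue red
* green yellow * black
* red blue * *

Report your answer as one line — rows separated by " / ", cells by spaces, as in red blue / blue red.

row 1 has {black}; column 3 has {blue,green,yellow,black} — only red is left for (r1,c3).
row 1 has {red,black}; column 4 has {blue,yellow} — only green is left for (r1,c4).
row 2 has {blue,yellow,black}; column 5 has {red,black} — only green is left for (r2,c5).
row 4 has {green,yellow,black}; column 4 has {blue,green,yellow} — only red is left for (r4,c4).
row 5 has {red,blue}; column 4 has {red,blue,green,yellow} — only black is left for (r5,c4).
row 5 has {red,blue,black}; column 5 has {red,green,black} — only yellow is left for (r5,c5).
row 1 has {red,green,black}; column 5 has {red,green,yellow,black} — only blue is left for (r1,c5).
row 2 has {blue,green,yellow,black}; column 1 has {black} — only red is left for (r2,c1).
row 4 has {red,green,yellow,black}; column 1 has {red,black} — only blue is left for (r4,c1).
row 5 has {red,blue,yellow,black}; column 1 has {red,blue,black} — only green is left for (r5,c1).
row 1 has {red,blue,green,black}; column 1 has {red,blue,green,black} — only yellow is left for (r1,c1).

yellow black red green blue / red blue black yellow green / black yellow green blue red / blue green yellow red black / green red blue black yellow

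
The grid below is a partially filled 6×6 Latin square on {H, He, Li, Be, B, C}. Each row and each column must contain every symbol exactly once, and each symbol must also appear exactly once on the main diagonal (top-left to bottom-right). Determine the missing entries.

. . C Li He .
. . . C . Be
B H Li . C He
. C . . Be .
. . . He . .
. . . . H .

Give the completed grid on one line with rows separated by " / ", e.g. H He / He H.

(r3,c4) = Be
(r5,c5) = B
(r6,c4) = B
(r6,c6) = C
(r2,c2) = He
(r2,c5) = Li
(r4,c4) = H
(r1,c1) = Be
(r1,c2) = B
(r1,c6) = H
(r2,c1) = H
(r2,c3) = B
(r4,c3) = He
(r5,c6) = Li
(r6,c3) = Be
(r4,c1) = Li
(r4,c6) = B
(r5,c1) = C
(r5,c2) = Be
(r5,c3) = H
(r6,c1) = He
(r6,c2) = Li

Be B C Li He H / H He B C Li Be / B H Li Be C He / Li C He H Be B / C Be H He B Li / He Li Be B H C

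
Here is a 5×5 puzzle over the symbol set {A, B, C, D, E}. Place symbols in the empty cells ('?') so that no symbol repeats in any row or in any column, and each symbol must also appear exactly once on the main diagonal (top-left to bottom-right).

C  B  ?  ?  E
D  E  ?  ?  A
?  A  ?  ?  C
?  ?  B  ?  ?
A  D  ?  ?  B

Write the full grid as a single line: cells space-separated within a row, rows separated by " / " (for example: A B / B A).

C B A D E / D E C B A / B A D E C / E C B A D / A D E C B

(r2,c3) = C
(r2,c4) = B
(r3,c3) = D
(r3,c4) = E
(r4,c1) = E
(r4,c2) = C
(r4,c4) = A
(r4,c5) = D
(r5,c3) = E
(r5,c4) = C
(r1,c3) = A
(r1,c4) = D
(r3,c1) = B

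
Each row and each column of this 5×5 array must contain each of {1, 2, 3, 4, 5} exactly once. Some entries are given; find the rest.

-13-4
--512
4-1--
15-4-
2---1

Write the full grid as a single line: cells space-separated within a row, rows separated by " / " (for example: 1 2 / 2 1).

5 1 3 2 4 / 3 4 5 1 2 / 4 2 1 3 5 / 1 5 2 4 3 / 2 3 4 5 1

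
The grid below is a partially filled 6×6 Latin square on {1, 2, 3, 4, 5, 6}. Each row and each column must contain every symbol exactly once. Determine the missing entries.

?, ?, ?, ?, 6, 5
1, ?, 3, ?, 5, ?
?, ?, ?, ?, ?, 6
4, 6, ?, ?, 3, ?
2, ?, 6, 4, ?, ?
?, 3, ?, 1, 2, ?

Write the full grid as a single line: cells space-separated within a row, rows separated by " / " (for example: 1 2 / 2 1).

3 1 4 2 6 5 / 1 4 3 6 5 2 / 5 2 1 3 4 6 / 4 6 2 5 3 1 / 2 5 6 4 1 3 / 6 3 5 1 2 4

(r1,c1): row 1 has {5,6}; column 1 has {1,2,4}, so it must be 3.
(r1,c4): row 1 has {3,5,6}; column 4 has {1,4}, so it must be 2.
(r2,c4): row 2 has {1,3,5}; column 4 has {1,2,4}, so it must be 6.
(r3,c1): row 3 has {6}; column 1 has {1,2,3,4}, so it must be 5.
(r3,c4): row 3 has {5,6}; column 4 has {1,2,4,6}, so it must be 3.
(r4,c4): row 4 has {3,4,6}; column 4 has {1,2,3,4,6}, so it must be 5.
(r5,c5): row 5 has {2,4,6}; column 5 has {2,3,5,6}, so it must be 1.
(r5,c6): row 5 has {1,2,4,6}; column 6 has {5,6}, so it must be 3.
(r6,c1): row 6 has {1,2,3}; column 1 has {1,2,3,4,5}, so it must be 6.
(r6,c6): row 6 has {1,2,3,6}; column 6 has {3,5,6}, so it must be 4.
(r2,c6): row 2 has {1,3,5,6}; column 6 has {3,4,5,6}, so it must be 2.
(r3,c5): row 3 has {3,5,6}; column 5 has {1,2,3,5,6}, so it must be 4.
(r4,c6): row 4 has {3,4,5,6}; column 6 has {2,3,4,5,6}, so it must be 1.
(r5,c2): row 5 has {1,2,3,4,6}; column 2 has {3,6}, so it must be 5.
(r6,c3): row 6 has {1,2,3,4,6}; column 3 has {3,6}, so it must be 5.
(r2,c2): row 2 has {1,2,3,5,6}; column 2 has {3,5,6}, so it must be 4.
(r4,c3): row 4 has {1,3,4,5,6}; column 3 has {3,5,6}, so it must be 2.
(r1,c2): row 1 has {2,3,5,6}; column 2 has {3,4,5,6}, so it must be 1.
(r1,c3): row 1 has {1,2,3,5,6}; column 3 has {2,3,5,6}, so it must be 4.
(r3,c2): row 3 has {3,4,5,6}; column 2 has {1,3,4,5,6}, so it must be 2.
(r3,c3): row 3 has {2,3,4,5,6}; column 3 has {2,3,4,5,6}, so it must be 1.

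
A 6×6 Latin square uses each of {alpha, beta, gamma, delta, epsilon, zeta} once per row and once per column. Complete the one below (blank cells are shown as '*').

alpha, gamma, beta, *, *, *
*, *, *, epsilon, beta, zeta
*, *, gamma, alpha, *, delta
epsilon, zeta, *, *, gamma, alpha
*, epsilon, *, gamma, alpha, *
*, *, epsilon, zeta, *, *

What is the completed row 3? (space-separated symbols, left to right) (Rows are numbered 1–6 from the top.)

(r1,c4) = delta
(r1,c6) = epsilon
(r3,c2) = beta
(r4,c3) = delta
(r4,c4) = beta
(r5,c3) = zeta
(r5,c6) = beta
(r6,c5) = delta
(r6,c6) = gamma
(r1,c5) = zeta
(r2,c3) = alpha
(r3,c1) = zeta
(r3,c5) = epsilon

zeta beta gamma alpha epsilon delta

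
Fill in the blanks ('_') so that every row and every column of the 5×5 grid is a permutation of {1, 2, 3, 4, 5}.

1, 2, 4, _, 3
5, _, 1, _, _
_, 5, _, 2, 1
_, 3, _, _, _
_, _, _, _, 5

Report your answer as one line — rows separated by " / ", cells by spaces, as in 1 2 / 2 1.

row 1 has {1,2,3,4}; column 4 has {2} — only 5 is left for (r1,c4).
row 2 has {1,5}; column 2 has {2,3,5} — only 4 is left for (r2,c2).
row 2 has {1,4,5}; column 4 has {2,5} — only 3 is left for (r2,c4).
row 2 has {1,3,4,5}; column 5 has {1,3,5} — only 2 is left for (r2,c5).
row 3 has {1,2,5}; column 3 has {1,4} — only 3 is left for (r3,c3).
row 4 has {3}; column 5 has {1,2,3,5} — only 4 is left for (r4,c5).
row 5 has {5}; column 2 has {2,3,4,5} — only 1 is left for (r5,c2).
row 5 has {1,5}; column 3 has {1,3,4} — only 2 is left for (r5,c3).
row 5 has {1,2,5}; column 4 has {2,3,5} — only 4 is left for (r5,c4).
row 3 has {1,2,3,5}; column 1 has {1,5} — only 4 is left for (r3,c1).
row 4 has {3,4}; column 1 has {1,4,5} — only 2 is left for (r4,c1).
row 4 has {2,3,4}; column 3 has {1,2,3,4} — only 5 is left for (r4,c3).
row 4 has {2,3,4,5}; column 4 has {2,3,4,5} — only 1 is left for (r4,c4).
row 5 has {1,2,4,5}; column 1 has {1,2,4,5} — only 3 is left for (r5,c1).

1 2 4 5 3 / 5 4 1 3 2 / 4 5 3 2 1 / 2 3 5 1 4 / 3 1 2 4 5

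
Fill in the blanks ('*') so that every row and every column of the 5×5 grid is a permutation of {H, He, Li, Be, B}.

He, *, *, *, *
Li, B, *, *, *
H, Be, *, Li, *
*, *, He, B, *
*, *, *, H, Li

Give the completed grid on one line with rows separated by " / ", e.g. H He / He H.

He H Li Be B / Li B H He Be / H Be B Li He / Be Li He B H / B He Be H Li

At row 1, column 4: row 1 has {He}; column 4 has {H,Li,B}; that leaves Be.
At row 2, column 4: row 2 has {Li,B}; column 4 has {H,Li,Be,B}; that leaves He.
At row 3, column 3: row 3 has {H,Li,Be}; column 3 has {He}; that leaves B.
At row 3, column 5: row 3 has {H,Li,Be,B}; column 5 has {Li}; that leaves He.
At row 4, column 1: row 4 has {He,B}; column 1 has {H,He,Li}; that leaves Be.
At row 4, column 5: row 4 has {He,Be,B}; column 5 has {He,Li}; that leaves H.
At row 5, column 1: row 5 has {H,Li}; column 1 has {H,He,Li,Be}; that leaves B.
At row 5, column 2: row 5 has {H,Li,B}; column 2 has {Be,B}; that leaves He.
At row 5, column 3: row 5 has {H,He,Li,B}; column 3 has {He,B}; that leaves Be.
At row 1, column 5: row 1 has {He,Be}; column 5 has {H,He,Li}; that leaves B.
At row 2, column 3: row 2 has {He,Li,B}; column 3 has {He,Be,B}; that leaves H.
At row 2, column 5: row 2 has {H,He,Li,B}; column 5 has {H,He,Li,B}; that leaves Be.
At row 4, column 2: row 4 has {H,He,Be,B}; column 2 has {He,Be,B}; that leaves Li.
At row 1, column 2: row 1 has {He,Be,B}; column 2 has {He,Li,Be,B}; that leaves H.
At row 1, column 3: row 1 has {H,He,Be,B}; column 3 has {H,He,Be,B}; that leaves Li.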